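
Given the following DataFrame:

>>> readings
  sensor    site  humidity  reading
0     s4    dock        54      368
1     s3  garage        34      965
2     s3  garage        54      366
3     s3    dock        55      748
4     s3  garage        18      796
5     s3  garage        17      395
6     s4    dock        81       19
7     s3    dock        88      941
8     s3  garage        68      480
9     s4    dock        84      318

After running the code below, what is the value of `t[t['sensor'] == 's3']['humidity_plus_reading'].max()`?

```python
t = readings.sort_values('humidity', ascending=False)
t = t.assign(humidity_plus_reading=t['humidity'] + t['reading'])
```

1029

sort by humidity descending:
  sensor    site  humidity  reading
7     s3    dock        88      941
9     s4    dock        84      318
6     s4    dock        81       19
8     s3  garage        68      480
3     s3    dock        55      748
0     s4    dock        54      368
2     s3  garage        54      366
1     s3  garage        34      965
4     s3  garage        18      796
5     s3  garage        17      395
add column humidity_plus_reading = t['humidity'] + t['reading']:
  sensor    site  humidity  reading  humidity_plus_reading
7     s3    dock        88      941                   1029
9     s4    dock        84      318                    402
6     s4    dock        81       19                    100
8     s3  garage        68      480                    548
3     s3    dock        55      748                    803
0     s4    dock        54      368                    422
2     s3  garage        54      366                    420
1     s3  garage        34      965                    999
4     s3  garage        18      796                    814
5     s3  garage        17      395                    412
filter rows where sensor == 's3':
  sensor    site  humidity  reading  humidity_plus_reading
7     s3    dock        88      941                   1029
8     s3  garage        68      480                    548
3     s3    dock        55      748                    803
2     s3  garage        54      366                    420
1     s3  garage        34      965                    999
4     s3  garage        18      796                    814
5     s3  garage        17      395                    412
The max of column 'humidity_plus_reading' is 1029.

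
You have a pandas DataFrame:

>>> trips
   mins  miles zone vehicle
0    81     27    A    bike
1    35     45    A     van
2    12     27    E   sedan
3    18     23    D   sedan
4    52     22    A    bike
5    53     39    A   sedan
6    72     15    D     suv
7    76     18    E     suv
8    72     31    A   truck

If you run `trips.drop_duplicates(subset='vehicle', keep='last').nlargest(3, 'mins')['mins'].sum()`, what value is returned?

drop duplicate vehicle (keep=last):
   mins  miles zone vehicle
1    35     45    A     van
4    52     22    A    bike
5    53     39    A   sedan
7    76     18    E     suv
8    72     31    A   truck
take 3 rows with largest mins:
   mins  miles zone vehicle
7    76     18    E     suv
8    72     31    A   truck
5    53     39    A   sedan

201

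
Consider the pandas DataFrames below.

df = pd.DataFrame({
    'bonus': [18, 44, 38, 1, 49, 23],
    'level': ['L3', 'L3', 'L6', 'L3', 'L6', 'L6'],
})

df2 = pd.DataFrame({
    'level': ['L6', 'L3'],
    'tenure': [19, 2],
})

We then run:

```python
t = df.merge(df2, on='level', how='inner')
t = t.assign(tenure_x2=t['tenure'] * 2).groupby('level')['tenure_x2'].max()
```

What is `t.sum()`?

42

merge on 'level' (how='inner') → 6 rows:
   bonus level  tenure
0     18    L3       2
1     44    L3       2
2     38    L6      19
3      1    L3       2
4     49    L6      19
5     23    L6      19
add column tenure_x2 = t['tenure'] * 2:
   bonus level  tenure  tenure_x2
0     18    L3       2          4
1     44    L3       2          4
2     38    L6      19         38
3      1    L3       2          4
4     49    L6      19         38
5     23    L6      19         38
group by level, max of tenure_x2:
level
L3     4
L6    38
Name: tenure_x2, dtype: int64
Finally, sum of the resulting series = 42.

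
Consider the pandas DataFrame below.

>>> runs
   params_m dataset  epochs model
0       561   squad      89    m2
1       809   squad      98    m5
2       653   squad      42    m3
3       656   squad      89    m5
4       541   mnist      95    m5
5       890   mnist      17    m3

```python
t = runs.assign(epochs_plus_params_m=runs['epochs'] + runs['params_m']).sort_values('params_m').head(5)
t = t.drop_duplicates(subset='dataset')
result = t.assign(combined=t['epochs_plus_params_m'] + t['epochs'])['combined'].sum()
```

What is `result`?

1470

add column epochs_plus_params_m = runs['epochs'] + runs['params_m']:
   params_m dataset  epochs model  epochs_plus_params_m
0       561   squad      89    m2                   650
1       809   squad      98    m5                   907
2       653   squad      42    m3                   695
3       656   squad      89    m5                   745
4       541   mnist      95    m5                   636
5       890   mnist      17    m3                   907
sort by params_m:
   params_m dataset  epochs model  epochs_plus_params_m
4       541   mnist      95    m5                   636
0       561   squad      89    m2                   650
2       653   squad      42    m3                   695
3       656   squad      89    m5                   745
1       809   squad      98    m5                   907
5       890   mnist      17    m3                   907
take first 5 rows:
   params_m dataset  epochs model  epochs_plus_params_m
4       541   mnist      95    m5                   636
0       561   squad      89    m2                   650
2       653   squad      42    m3                   695
3       656   squad      89    m5                   745
1       809   squad      98    m5                   907
drop duplicate dataset (keep=first):
   params_m dataset  epochs model  epochs_plus_params_m
4       541   mnist      95    m5                   636
0       561   squad      89    m2                   650
add column combined = t['epochs_plus_params_m'] + t['epochs']:
   params_m dataset  epochs model  epochs_plus_params_m  combined
4       541   mnist      95    m5                   636       731
0       561   squad      89    m2                   650       739
Hence 1470.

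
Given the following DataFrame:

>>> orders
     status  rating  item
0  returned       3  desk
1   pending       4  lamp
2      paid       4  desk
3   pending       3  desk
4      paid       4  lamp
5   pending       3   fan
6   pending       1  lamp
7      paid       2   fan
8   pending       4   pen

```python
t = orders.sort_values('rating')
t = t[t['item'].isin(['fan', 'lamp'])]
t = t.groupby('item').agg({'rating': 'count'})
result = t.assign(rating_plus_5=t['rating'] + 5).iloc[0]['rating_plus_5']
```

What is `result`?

sort by rating:
     status  rating  item
6   pending       1  lamp
7      paid       2   fan
0  returned       3  desk
3   pending       3  desk
5   pending       3   fan
1   pending       4  lamp
2      paid       4  desk
4      paid       4  lamp
8   pending       4   pen
filter rows where item in ['fan', 'lamp']:
    status  rating  item
6  pending       1  lamp
7     paid       2   fan
5  pending       3   fan
1  pending       4  lamp
4     paid       4  lamp
group by item, count of rating:
      rating
item        
fan        2
lamp       3
add column rating_plus_5 = t['rating'] + 5:
      rating  rating_plus_5
item                       
fan        2              7
lamp       3              8
Reading off the value at position 0, column 'rating_plus_5', we get 7.

7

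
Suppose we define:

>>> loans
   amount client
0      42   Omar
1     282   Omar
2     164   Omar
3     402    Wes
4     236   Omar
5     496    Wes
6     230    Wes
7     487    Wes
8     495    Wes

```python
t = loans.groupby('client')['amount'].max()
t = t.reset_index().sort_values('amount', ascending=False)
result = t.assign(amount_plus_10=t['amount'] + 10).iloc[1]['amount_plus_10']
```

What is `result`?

group by client, max of amount:
client
Omar    282
Wes     496
Name: amount, dtype: int64
reset_index():
  client  amount
0   Omar     282
1    Wes     496
sort by amount descending:
  client  amount
1    Wes     496
0   Omar     282
add column amount_plus_10 = t['amount'] + 10:
  client  amount  amount_plus_10
1    Wes     496             506
0   Omar     282             292
Hence 292.

292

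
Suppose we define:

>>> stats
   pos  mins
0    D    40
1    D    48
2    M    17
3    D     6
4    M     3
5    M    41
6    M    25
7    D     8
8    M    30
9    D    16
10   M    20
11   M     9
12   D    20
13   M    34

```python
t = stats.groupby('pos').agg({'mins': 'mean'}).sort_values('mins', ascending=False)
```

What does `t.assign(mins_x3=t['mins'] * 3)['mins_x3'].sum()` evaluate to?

group by pos, mean of mins:
       mins
pos        
D    23.000
M    22.375
sort by mins descending:
       mins
pos        
D    23.000
M    22.375
add column mins_x3 = t['mins'] * 3:
       mins  mins_x3
pos                 
D    23.000   69.000
M    22.375   67.125
Taking the sum of column 'mins_x3' gives 136.125.

136.125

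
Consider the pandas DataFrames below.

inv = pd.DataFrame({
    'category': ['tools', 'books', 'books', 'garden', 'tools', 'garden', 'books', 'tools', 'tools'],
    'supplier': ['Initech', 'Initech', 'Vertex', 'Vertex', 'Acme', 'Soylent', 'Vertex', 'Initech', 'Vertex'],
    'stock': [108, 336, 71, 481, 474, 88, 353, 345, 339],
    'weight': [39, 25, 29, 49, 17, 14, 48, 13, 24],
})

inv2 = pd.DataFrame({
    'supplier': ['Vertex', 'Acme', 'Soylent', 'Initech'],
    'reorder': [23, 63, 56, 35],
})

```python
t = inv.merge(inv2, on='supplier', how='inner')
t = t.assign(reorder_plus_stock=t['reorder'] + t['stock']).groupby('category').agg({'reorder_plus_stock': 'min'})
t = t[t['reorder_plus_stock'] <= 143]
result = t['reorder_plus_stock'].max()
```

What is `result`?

143

merge on 'supplier' (how='inner') → 9 rows:
  category supplier  stock  weight  reorder
0    tools  Initech    108      39       35
1    books  Initech    336      25       35
2    books   Vertex     71      29       23
3   garden   Vertex    481      49       23
4    tools     Acme    474      17       63
5   garden  Soylent     88      14       56
6    books   Vertex    353      48       23
7    tools  Initech    345      13       35
8    tools   Vertex    339      24       23
add column reorder_plus_stock = t['reorder'] + t['stock']:
  category supplier  stock  weight  reorder  reorder_plus_stock
0    tools  Initech    108      39       35                 143
1    books  Initech    336      25       35                 371
2    books   Vertex     71      29       23                  94
3   garden   Vertex    481      49       23                 504
4    tools     Acme    474      17       63                 537
5   garden  Soylent     88      14       56                 144
6    books   Vertex    353      48       23                 376
7    tools  Initech    345      13       35                 380
8    tools   Vertex    339      24       23                 362
group by category, min of reorder_plus_stock:
          reorder_plus_stock
category                    
books                     94
garden                   144
tools                    143
filter rows where reorder_plus_stock <= 143:
          reorder_plus_stock
category                    
books                     94
tools                    143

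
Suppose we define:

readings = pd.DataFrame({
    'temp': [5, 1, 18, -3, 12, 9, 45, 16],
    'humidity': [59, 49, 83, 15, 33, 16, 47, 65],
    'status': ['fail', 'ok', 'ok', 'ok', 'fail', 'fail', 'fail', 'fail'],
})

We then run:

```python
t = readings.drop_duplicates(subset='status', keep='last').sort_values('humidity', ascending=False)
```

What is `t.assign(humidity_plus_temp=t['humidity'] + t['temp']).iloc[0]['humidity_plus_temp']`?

drop duplicate status (keep=last):
   temp  humidity status
3    -3        15     ok
7    16        65   fail
sort by humidity descending:
   temp  humidity status
7    16        65   fail
3    -3        15     ok
add column humidity_plus_temp = t['humidity'] + t['temp']:
   temp  humidity status  humidity_plus_temp
7    16        65   fail                  81
3    -3        15     ok                  12
Finally, value at position 0, column 'humidity_plus_temp' = 81.

81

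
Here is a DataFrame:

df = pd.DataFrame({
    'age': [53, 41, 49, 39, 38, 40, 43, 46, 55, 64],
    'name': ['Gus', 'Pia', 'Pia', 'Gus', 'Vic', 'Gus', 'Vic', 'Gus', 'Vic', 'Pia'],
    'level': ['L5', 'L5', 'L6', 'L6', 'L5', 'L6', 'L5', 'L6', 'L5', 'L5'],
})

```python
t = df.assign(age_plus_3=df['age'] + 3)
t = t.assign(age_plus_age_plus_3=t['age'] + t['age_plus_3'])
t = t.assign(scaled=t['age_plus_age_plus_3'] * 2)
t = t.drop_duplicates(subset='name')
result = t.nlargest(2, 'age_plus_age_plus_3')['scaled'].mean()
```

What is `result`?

194.0

add column age_plus_3 = df['age'] + 3:
   age name level  age_plus_3
0   53  Gus    L5          56
1   41  Pia    L5          44
2   49  Pia    L6          52
3   39  Gus    L6          42
4   38  Vic    L5          41
5   40  Gus    L6          43
6   43  Vic    L5          46
7   46  Gus    L6          49
8   55  Vic    L5          58
9   64  Pia    L5          67
add column age_plus_age_plus_3 = t['age'] + t['age_plus_3']:
   age name level  age_plus_3  age_plus_age_plus_3
0   53  Gus    L5          56                  109
1   41  Pia    L5          44                   85
2   49  Pia    L6          52                  101
3   39  Gus    L6          42                   81
4   38  Vic    L5          41                   79
5   40  Gus    L6          43                   83
6   43  Vic    L5          46                   89
7   46  Gus    L6          49                   95
8   55  Vic    L5          58                  113
9   64  Pia    L5          67                  131
add column scaled = t['age_plus_age_plus_3'] * 2:
   age name level  age_plus_3  age_plus_age_plus_3  scaled
0   53  Gus    L5          56                  109     218
1   41  Pia    L5          44                   85     170
2   49  Pia    L6          52                  101     202
3   39  Gus    L6          42                   81     162
4   38  Vic    L5          41                   79     158
5   40  Gus    L6          43                   83     166
6   43  Vic    L5          46                   89     178
7   46  Gus    L6          49                   95     190
8   55  Vic    L5          58                  113     226
9   64  Pia    L5          67                  131     262
drop duplicate name (keep=first):
   age name level  age_plus_3  age_plus_age_plus_3  scaled
0   53  Gus    L5          56                  109     218
1   41  Pia    L5          44                   85     170
4   38  Vic    L5          41                   79     158
take 2 rows with largest age_plus_age_plus_3:
   age name level  age_plus_3  age_plus_age_plus_3  scaled
0   53  Gus    L5          56                  109     218
1   41  Pia    L5          44                   85     170
Taking the mean of column 'scaled' gives 194.0.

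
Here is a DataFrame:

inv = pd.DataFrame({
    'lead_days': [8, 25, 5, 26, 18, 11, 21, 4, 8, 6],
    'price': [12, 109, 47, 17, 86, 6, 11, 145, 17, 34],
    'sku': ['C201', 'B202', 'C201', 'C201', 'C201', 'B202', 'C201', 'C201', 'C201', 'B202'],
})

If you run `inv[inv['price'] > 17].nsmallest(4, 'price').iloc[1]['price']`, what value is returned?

filter rows where price > 17:
   lead_days  price   sku
1         25    109  B202
2          5     47  C201
4         18     86  C201
7          4    145  C201
9          6     34  B202
take 4 rows with smallest price:
   lead_days  price   sku
9          6     34  B202
2          5     47  C201
4         18     86  C201
1         25    109  B202
Hence 47.

47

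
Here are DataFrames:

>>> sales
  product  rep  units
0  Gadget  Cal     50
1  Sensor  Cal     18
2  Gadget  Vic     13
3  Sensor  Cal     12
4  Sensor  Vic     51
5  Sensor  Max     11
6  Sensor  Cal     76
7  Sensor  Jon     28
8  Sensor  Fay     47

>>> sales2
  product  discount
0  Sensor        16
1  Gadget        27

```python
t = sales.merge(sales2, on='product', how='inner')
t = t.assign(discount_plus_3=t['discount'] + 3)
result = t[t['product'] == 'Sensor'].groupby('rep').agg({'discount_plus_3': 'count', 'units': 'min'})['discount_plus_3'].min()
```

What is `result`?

merge on 'product' (how='inner') → 9 rows:
  product  rep  units  discount
0  Gadget  Cal     50        27
1  Sensor  Cal     18        16
2  Gadget  Vic     13        27
3  Sensor  Cal     12        16
4  Sensor  Vic     51        16
5  Sensor  Max     11        16
6  Sensor  Cal     76        16
7  Sensor  Jon     28        16
8  Sensor  Fay     47        16
add column discount_plus_3 = t['discount'] + 3:
  product  rep  units  discount  discount_plus_3
0  Gadget  Cal     50        27               30
1  Sensor  Cal     18        16               19
2  Gadget  Vic     13        27               30
3  Sensor  Cal     12        16               19
4  Sensor  Vic     51        16               19
5  Sensor  Max     11        16               19
6  Sensor  Cal     76        16               19
7  Sensor  Jon     28        16               19
8  Sensor  Fay     47        16               19
filter rows where product == 'Sensor':
  product  rep  units  discount  discount_plus_3
1  Sensor  Cal     18        16               19
3  Sensor  Cal     12        16               19
4  Sensor  Vic     51        16               19
5  Sensor  Max     11        16               19
6  Sensor  Cal     76        16               19
7  Sensor  Jon     28        16               19
8  Sensor  Fay     47        16               19
group by rep: count(discount_plus_3), min(units):
     discount_plus_3  units
rep                        
Cal                3     12
Fay                1     47
Jon                1     28
Max                1     11
Vic                1     51
Reading off the min of column 'discount_plus_3', we get 1.

1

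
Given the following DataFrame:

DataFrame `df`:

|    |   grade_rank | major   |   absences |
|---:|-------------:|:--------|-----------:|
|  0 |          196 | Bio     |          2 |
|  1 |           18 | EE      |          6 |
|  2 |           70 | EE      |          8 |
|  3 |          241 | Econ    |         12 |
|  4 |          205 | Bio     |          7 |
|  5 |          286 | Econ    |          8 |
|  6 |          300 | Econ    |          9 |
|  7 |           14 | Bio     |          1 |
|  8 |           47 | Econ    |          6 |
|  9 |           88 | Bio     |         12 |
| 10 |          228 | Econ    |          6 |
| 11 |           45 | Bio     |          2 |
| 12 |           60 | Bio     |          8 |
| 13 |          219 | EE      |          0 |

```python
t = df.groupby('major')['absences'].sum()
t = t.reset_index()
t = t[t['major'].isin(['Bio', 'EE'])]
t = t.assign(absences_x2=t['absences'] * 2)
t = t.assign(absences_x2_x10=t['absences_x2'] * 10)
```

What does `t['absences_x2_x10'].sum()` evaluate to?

920

group by major, sum of absences:
major
Bio     32
EE      14
Econ    41
Name: absences, dtype: int64
reset_index():
  major  absences
0   Bio        32
1    EE        14
2  Econ        41
filter rows where major in ['Bio', 'EE']:
  major  absences
0   Bio        32
1    EE        14
add column absences_x2 = t['absences'] * 2:
  major  absences  absences_x2
0   Bio        32           64
1    EE        14           28
add column absences_x2_x10 = t['absences_x2'] * 10:
  major  absences  absences_x2  absences_x2_x10
0   Bio        32           64              640
1    EE        14           28              280
Taking the sum of column 'absences_x2_x10' gives 920.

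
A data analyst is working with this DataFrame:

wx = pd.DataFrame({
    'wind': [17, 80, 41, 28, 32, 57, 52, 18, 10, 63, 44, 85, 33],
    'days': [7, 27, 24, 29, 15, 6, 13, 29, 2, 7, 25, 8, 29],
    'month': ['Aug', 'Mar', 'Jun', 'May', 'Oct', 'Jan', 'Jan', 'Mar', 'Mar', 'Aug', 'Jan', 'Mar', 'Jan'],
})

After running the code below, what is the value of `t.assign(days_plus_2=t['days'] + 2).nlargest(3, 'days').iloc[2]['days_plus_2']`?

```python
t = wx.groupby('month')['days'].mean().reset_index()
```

group by month, mean of days:
month
Aug     7.00
Jan    18.25
Jun    24.00
Mar    16.50
May    29.00
Oct    15.00
Name: days, dtype: float64
reset_index():
  month   days
0   Aug   7.00
1   Jan  18.25
2   Jun  24.00
3   Mar  16.50
4   May  29.00
5   Oct  15.00
add column days_plus_2 = t['days'] + 2:
  month   days  days_plus_2
0   Aug   7.00         9.00
1   Jan  18.25        20.25
2   Jun  24.00        26.00
3   Mar  16.50        18.50
4   May  29.00        31.00
5   Oct  15.00        17.00
take 3 rows with largest days:
  month   days  days_plus_2
4   May  29.00        31.00
2   Jun  24.00        26.00
1   Jan  18.25        20.25
So iloc[2]['days_plus_2'] = 20.25.

20.25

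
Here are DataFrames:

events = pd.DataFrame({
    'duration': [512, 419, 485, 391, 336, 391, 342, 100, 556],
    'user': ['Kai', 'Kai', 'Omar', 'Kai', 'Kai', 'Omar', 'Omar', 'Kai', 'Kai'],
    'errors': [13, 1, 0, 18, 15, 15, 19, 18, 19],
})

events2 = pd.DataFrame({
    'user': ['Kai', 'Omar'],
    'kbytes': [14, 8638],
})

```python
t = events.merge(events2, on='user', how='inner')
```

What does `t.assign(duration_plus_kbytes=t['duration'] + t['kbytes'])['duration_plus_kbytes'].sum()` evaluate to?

29530

merge on 'user' (how='inner') → 9 rows:
   duration  user  errors  kbytes
0       512   Kai      13      14
1       419   Kai       1      14
2       485  Omar       0    8638
3       391   Kai      18      14
4       336   Kai      15      14
5       391  Omar      15    8638
6       342  Omar      19    8638
7       100   Kai      18      14
8       556   Kai      19      14
add column duration_plus_kbytes = t['duration'] + t['kbytes']:
   duration  user  errors  kbytes  duration_plus_kbytes
0       512   Kai      13      14                   526
1       419   Kai       1      14                   433
2       485  Omar       0    8638                  9123
3       391   Kai      18      14                   405
4       336   Kai      15      14                   350
5       391  Omar      15    8638                  9029
6       342  Omar      19    8638                  8980
7       100   Kai      18      14                   114
8       556   Kai      19      14                   570
The sum of column 'duration_plus_kbytes' is 29530.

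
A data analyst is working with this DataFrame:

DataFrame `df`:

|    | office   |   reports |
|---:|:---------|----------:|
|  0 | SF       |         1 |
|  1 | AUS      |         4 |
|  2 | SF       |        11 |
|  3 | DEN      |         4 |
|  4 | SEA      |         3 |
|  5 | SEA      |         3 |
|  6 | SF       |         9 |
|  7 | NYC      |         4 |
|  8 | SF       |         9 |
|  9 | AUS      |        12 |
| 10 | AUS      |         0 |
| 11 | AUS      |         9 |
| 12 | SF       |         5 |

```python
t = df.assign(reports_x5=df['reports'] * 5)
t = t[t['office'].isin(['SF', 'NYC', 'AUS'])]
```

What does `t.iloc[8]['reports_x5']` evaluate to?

45

add column reports_x5 = df['reports'] * 5:
   office  reports  reports_x5
0      SF        1           5
1     AUS        4          20
2      SF       11          55
3     DEN        4          20
4     SEA        3          15
5     SEA        3          15
6      SF        9          45
7     NYC        4          20
8      SF        9          45
9     AUS       12          60
10    AUS        0           0
11    AUS        9          45
12     SF        5          25
filter rows where office in ['SF', 'NYC', 'AUS']:
   office  reports  reports_x5
0      SF        1           5
1     AUS        4          20
2      SF       11          55
6      SF        9          45
7     NYC        4          20
8      SF        9          45
9     AUS       12          60
10    AUS        0           0
11    AUS        9          45
12     SF        5          25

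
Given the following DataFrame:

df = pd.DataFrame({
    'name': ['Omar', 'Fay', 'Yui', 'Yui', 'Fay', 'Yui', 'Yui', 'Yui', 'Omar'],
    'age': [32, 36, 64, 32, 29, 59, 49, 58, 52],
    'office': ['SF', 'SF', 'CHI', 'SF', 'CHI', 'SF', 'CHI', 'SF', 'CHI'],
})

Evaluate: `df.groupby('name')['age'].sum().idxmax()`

group by name, sum of age:
name
Fay      65
Omar     84
Yui     262
Name: age, dtype: int64
The label with the largest value is Yui.

Yui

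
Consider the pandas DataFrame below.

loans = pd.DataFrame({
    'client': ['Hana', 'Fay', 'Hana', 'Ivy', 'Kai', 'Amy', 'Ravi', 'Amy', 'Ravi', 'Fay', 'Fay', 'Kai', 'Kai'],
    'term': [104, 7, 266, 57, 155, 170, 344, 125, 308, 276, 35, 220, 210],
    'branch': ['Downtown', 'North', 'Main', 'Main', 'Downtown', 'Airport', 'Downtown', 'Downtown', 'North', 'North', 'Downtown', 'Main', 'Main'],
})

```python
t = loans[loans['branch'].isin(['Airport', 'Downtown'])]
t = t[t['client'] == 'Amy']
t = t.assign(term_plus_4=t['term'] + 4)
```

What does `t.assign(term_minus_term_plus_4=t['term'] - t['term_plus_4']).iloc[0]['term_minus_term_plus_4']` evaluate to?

-4

filter rows where branch in ['Airport', 'Downtown']:
   client  term    branch
0    Hana   104  Downtown
4     Kai   155  Downtown
5     Amy   170   Airport
6    Ravi   344  Downtown
7     Amy   125  Downtown
10    Fay    35  Downtown
filter rows where client == 'Amy':
  client  term    branch
5    Amy   170   Airport
7    Amy   125  Downtown
add column term_plus_4 = t['term'] + 4:
  client  term    branch  term_plus_4
5    Amy   170   Airport          174
7    Amy   125  Downtown          129
add column term_minus_term_plus_4 = t['term'] - t['term_plus_4']:
  client  term    branch  term_plus_4  term_minus_term_plus_4
5    Amy   170   Airport          174                      -4
7    Amy   125  Downtown          129                      -4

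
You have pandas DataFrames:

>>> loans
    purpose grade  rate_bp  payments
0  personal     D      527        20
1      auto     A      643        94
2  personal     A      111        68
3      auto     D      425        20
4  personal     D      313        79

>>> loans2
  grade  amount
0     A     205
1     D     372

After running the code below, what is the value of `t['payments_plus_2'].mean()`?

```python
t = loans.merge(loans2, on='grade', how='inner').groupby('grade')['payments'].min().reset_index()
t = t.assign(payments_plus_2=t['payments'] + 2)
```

46.0

merge on 'grade' (how='inner') → 5 rows:
    purpose grade  rate_bp  payments  amount
0  personal     D      527        20     372
1      auto     A      643        94     205
2  personal     A      111        68     205
3      auto     D      425        20     372
4  personal     D      313        79     372
group by grade, min of payments:
grade
A    68
D    20
Name: payments, dtype: int64
reset_index():
  grade  payments
0     A        68
1     D        20
add column payments_plus_2 = t['payments'] + 2:
  grade  payments  payments_plus_2
0     A        68               70
1     D        20               22
Finally, mean of column 'payments_plus_2' = 46.0.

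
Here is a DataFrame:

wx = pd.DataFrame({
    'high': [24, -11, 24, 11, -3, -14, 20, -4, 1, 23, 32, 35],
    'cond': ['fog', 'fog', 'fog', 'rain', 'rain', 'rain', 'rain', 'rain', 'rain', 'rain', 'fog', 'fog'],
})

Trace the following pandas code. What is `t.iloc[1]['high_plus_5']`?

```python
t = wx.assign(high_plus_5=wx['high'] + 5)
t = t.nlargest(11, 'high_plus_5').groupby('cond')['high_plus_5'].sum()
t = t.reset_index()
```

add column high_plus_5 = wx['high'] + 5:
    high  cond  high_plus_5
0     24   fog           29
1    -11   fog           -6
2     24   fog           29
3     11  rain           16
4     -3  rain            2
5    -14  rain           -9
6     20  rain           25
7     -4  rain            1
8      1  rain            6
9     23  rain           28
10    32   fog           37
11    35   fog           40
take 11 rows with largest high_plus_5:
    high  cond  high_plus_5
11    35   fog           40
10    32   fog           37
0     24   fog           29
2     24   fog           29
9     23  rain           28
6     20  rain           25
3     11  rain           16
8      1  rain            6
4     -3  rain            2
7     -4  rain            1
1    -11   fog           -6
group by cond, sum of high_plus_5:
cond
fog     129
rain     78
Name: high_plus_5, dtype: int64
reset_index():
   cond  high_plus_5
0   fog          129
1  rain           78
Reading off the value at position 1, column 'high_plus_5', we get 78.

78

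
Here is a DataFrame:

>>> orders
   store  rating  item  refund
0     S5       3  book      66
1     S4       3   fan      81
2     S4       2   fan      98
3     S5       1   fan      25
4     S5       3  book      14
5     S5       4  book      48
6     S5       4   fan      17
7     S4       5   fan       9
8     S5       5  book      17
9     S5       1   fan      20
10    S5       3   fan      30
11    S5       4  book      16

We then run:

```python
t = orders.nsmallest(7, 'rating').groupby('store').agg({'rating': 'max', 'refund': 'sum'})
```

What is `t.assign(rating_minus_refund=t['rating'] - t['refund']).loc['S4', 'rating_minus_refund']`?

-176

take 7 rows with smallest rating:
   store  rating  item  refund
3     S5       1   fan      25
9     S5       1   fan      20
2     S4       2   fan      98
0     S5       3  book      66
1     S4       3   fan      81
4     S5       3  book      14
10    S5       3   fan      30
group by store: max(rating), sum(refund):
       rating  refund
store                
S4          3     179
S5          3     155
add column rating_minus_refund = t['rating'] - t['refund']:
       rating  refund  rating_minus_refund
store                                     
S4          3     179                 -176
S5          3     155                 -152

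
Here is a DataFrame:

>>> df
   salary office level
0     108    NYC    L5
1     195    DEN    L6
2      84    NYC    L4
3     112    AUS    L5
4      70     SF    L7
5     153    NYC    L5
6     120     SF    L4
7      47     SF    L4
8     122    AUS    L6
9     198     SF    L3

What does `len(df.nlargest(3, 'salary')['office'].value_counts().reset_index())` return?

3

take 3 rows with largest salary:
   salary office level
9     198     SF    L3
1     195    DEN    L6
5     153    NYC    L5
value_counts of office:
office
SF     1
DEN    1
NYC    1
Name: count, dtype: int64
reset_index():
  office  count
0     SF      1
1    DEN      1
2    NYC      1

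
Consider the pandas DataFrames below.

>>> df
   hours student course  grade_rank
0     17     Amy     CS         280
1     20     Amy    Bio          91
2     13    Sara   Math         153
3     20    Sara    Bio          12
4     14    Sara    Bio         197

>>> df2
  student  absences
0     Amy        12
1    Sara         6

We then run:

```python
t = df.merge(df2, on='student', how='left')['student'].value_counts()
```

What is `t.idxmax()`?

Sara

merge on 'student' (how='left') → 5 rows:
   hours student course  grade_rank  absences
0     17     Amy     CS         280        12
1     20     Amy    Bio          91        12
2     13    Sara   Math         153         6
3     20    Sara    Bio          12         6
4     14    Sara    Bio         197         6
value_counts of student:
student
Sara    3
Amy     2
Name: count, dtype: int64
Then the label with the largest value: Sara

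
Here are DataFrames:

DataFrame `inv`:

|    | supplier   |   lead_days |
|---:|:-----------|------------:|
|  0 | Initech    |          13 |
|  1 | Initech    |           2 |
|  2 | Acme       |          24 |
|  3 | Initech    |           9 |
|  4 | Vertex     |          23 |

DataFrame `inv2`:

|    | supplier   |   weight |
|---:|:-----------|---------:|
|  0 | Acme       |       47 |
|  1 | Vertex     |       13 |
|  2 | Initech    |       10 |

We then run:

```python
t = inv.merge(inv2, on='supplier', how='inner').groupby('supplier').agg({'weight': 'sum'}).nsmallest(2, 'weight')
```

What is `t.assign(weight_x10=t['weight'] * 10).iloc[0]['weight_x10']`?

130

merge on 'supplier' (how='inner') → 5 rows:
  supplier  lead_days  weight
0  Initech         13      10
1  Initech          2      10
2     Acme         24      47
3  Initech          9      10
4   Vertex         23      13
group by supplier, sum of weight:
          weight
supplier        
Acme          47
Initech       30
Vertex        13
take 2 rows with smallest weight:
          weight
supplier        
Vertex        13
Initech       30
add column weight_x10 = t['weight'] * 10:
          weight  weight_x10
supplier                    
Vertex        13         130
Initech       30         300
Reading off the value at position 0, column 'weight_x10', we get 130.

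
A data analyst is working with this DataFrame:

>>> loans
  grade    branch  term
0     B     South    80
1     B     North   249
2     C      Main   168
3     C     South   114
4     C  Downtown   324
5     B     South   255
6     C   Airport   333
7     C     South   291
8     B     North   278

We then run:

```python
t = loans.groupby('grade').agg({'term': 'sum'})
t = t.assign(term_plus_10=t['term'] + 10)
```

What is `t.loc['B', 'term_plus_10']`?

872

group by grade, sum of term:
       term
grade      
B       862
C      1230
add column term_plus_10 = t['term'] + 10:
       term  term_plus_10
grade                    
B       862           872
C      1230          1240
The value at row 'B', column 'term_plus_10' is 872.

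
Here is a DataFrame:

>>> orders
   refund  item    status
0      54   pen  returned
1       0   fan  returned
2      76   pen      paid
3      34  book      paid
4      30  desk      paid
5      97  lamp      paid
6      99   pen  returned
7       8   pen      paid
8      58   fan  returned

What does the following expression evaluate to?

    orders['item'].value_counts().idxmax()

pen

value_counts of item:
item
pen     4
fan     2
book    1
desk    1
lamp    1
Name: count, dtype: int64
label with the largest value → pen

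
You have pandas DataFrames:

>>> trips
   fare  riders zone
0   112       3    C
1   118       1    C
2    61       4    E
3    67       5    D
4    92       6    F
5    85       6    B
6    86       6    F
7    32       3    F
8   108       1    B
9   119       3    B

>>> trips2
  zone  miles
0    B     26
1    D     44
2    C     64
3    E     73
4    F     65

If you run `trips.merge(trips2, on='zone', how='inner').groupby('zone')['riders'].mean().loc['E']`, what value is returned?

merge on 'zone' (how='inner') → 10 rows:
   fare  riders zone  miles
0   112       3    C     64
1   118       1    C     64
2    61       4    E     73
3    67       5    D     44
4    92       6    F     65
5    85       6    B     26
6    86       6    F     65
7    32       3    F     65
8   108       1    B     26
9   119       3    B     26
group by zone, mean of riders:
zone
B    3.333333
C    2.000000
D    5.000000
E    4.000000
F    5.000000
Name: riders, dtype: float64
So loc['E'] = 4.0.

4.0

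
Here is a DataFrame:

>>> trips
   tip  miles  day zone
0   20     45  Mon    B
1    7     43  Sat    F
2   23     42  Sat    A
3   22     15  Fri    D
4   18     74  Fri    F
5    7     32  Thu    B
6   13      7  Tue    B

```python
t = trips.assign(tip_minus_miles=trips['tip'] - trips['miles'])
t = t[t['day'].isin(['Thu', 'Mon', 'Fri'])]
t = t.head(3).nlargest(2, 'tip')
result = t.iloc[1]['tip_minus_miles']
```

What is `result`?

add column tip_minus_miles = trips['tip'] - trips['miles']:
   tip  miles  day zone  tip_minus_miles
0   20     45  Mon    B              -25
1    7     43  Sat    F              -36
2   23     42  Sat    A              -19
3   22     15  Fri    D                7
4   18     74  Fri    F              -56
5    7     32  Thu    B              -25
6   13      7  Tue    B                6
filter rows where day in ['Thu', 'Mon', 'Fri']:
   tip  miles  day zone  tip_minus_miles
0   20     45  Mon    B              -25
3   22     15  Fri    D                7
4   18     74  Fri    F              -56
5    7     32  Thu    B              -25
take first 3 rows:
   tip  miles  day zone  tip_minus_miles
0   20     45  Mon    B              -25
3   22     15  Fri    D                7
4   18     74  Fri    F              -56
take 2 rows with largest tip:
   tip  miles  day zone  tip_minus_miles
3   22     15  Fri    D                7
0   20     45  Mon    B              -25
Reading off the value at position 1, column 'tip_minus_miles', we get -25.

-25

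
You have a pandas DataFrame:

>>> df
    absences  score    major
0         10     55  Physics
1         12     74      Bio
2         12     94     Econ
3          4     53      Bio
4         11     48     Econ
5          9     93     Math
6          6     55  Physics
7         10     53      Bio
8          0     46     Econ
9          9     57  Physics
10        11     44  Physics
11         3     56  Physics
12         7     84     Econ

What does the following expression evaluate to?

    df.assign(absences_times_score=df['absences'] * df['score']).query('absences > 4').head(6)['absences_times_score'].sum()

4261

add column absences_times_score = df['absences'] * df['score']:
    absences  score    major  absences_times_score
0         10     55  Physics                   550
1         12     74      Bio                   888
2         12     94     Econ                  1128
3          4     53      Bio                   212
4         11     48     Econ                   528
5          9     93     Math                   837
6          6     55  Physics                   330
7         10     53      Bio                   530
8          0     46     Econ                     0
9          9     57  Physics                   513
10        11     44  Physics                   484
11         3     56  Physics                   168
12         7     84     Econ                   588
filter rows where absences > 4:
    absences  score    major  absences_times_score
0         10     55  Physics                   550
1         12     74      Bio                   888
2         12     94     Econ                  1128
4         11     48     Econ                   528
5          9     93     Math                   837
6          6     55  Physics                   330
7         10     53      Bio                   530
9          9     57  Physics                   513
10        11     44  Physics                   484
12         7     84     Econ                   588
take first 6 rows:
   absences  score    major  absences_times_score
0        10     55  Physics                   550
1        12     74      Bio                   888
2        12     94     Econ                  1128
4        11     48     Econ                   528
5         9     93     Math                   837
6         6     55  Physics                   330
The sum of column 'absences_times_score' is 4261.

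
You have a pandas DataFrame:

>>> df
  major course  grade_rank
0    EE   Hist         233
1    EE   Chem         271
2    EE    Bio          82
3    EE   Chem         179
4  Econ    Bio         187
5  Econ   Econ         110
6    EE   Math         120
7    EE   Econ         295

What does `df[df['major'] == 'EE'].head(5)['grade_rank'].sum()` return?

filter rows where major == 'EE':
  major course  grade_rank
0    EE   Hist         233
1    EE   Chem         271
2    EE    Bio          82
3    EE   Chem         179
6    EE   Math         120
7    EE   Econ         295
take first 5 rows:
  major course  grade_rank
0    EE   Hist         233
1    EE   Chem         271
2    EE    Bio          82
3    EE   Chem         179
6    EE   Math         120

885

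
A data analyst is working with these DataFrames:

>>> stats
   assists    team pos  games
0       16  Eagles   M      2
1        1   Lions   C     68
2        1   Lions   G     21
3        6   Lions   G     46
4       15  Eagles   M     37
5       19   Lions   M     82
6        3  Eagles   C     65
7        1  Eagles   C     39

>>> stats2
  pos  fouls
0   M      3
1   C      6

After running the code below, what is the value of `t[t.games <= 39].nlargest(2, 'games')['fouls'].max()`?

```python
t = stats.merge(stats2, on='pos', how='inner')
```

6

merge on 'pos' (how='inner') → 6 rows:
   assists    team pos  games  fouls
0       16  Eagles   M      2      3
1        1   Lions   C     68      6
2       15  Eagles   M     37      3
3       19   Lions   M     82      3
4        3  Eagles   C     65      6
5        1  Eagles   C     39      6
filter rows where games <= 39:
   assists    team pos  games  fouls
0       16  Eagles   M      2      3
2       15  Eagles   M     37      3
5        1  Eagles   C     39      6
take 2 rows with largest games:
   assists    team pos  games  fouls
5        1  Eagles   C     39      6
2       15  Eagles   M     37      3
Finally, max of column 'fouls' = 6.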